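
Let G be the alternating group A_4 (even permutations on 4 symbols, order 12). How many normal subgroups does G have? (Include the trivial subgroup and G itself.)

G has 10 subgroups. Checking conjugation-invariance by order — order 1: 1/1 normal; order 2: 0/3 normal; order 3: 0/4 normal; order 4: 1/1 normal; order 12: 1/1 normal.
Total normal subgroups: 3.

3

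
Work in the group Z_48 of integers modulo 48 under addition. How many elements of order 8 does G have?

In a cyclic group of order 48, the number of elements of order d (for d | 48) is φ(d).
φ(8) = 4.

4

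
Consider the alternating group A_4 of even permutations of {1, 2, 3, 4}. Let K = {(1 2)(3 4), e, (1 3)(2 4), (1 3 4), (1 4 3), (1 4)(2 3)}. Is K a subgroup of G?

Closure fails: (1 4 3) ∘ (1 2)(3 4) = (1 2 4) ∉ K. So K is not a subgroup.

No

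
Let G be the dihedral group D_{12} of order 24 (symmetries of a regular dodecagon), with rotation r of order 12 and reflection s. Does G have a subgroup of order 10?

No

10 does not divide |G| = 24, so by Lagrange no subgroup of order 10 exists.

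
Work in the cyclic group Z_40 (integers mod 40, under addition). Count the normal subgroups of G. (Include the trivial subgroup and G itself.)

8

G is abelian, so every subgroup is normal.
G has 8 subgroups in total, hence 8 normal subgroups.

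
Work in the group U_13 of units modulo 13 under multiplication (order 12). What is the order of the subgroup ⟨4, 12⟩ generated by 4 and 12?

6

|⟨4⟩| = 6 and |⟨12⟩| = 2, so |H| is a multiple of lcm(6, 2) = 6 and divides |G| = 12.
Closing under the operation: H = {1, 3, 4, 9, 10, 12}, so |H| = 6.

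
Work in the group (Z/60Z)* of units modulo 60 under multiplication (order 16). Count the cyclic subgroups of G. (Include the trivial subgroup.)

Group the elements of G by the cyclic subgroup they generate; each cyclic subgroup of order d accounts for φ(d) elements.
Cyclic subgroups by order — order 1: 1; order 2: 7; order 4: 4.
Total: 12.

12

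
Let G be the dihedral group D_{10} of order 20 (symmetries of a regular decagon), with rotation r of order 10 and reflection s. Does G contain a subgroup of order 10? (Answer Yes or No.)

Yes

10 | 20. A subgroup of order 10 is {e, r, r^2, r^3, r^4, r^5, r^6, r^7, r^8, r^9}.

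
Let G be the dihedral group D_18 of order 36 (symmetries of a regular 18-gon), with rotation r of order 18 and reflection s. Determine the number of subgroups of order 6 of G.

|G| = 36 and 6 | 36, so subgroups of order 6 are possible by Lagrange.
The subgroups of order 6 are: {e, r^6, r^12, r^4s, r^10s, r^16s}; {e, r^6, r^12, r^5s, r^11s, r^17s}; {e, r^6, r^12, s, r^6s, r^12s}; {e, r^6, r^12, rs, r^7s, r^13s}; … (7 in all).
So G has 7 subgroups of order 6.

7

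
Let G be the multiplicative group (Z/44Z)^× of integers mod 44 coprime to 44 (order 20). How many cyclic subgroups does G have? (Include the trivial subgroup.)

8

A cyclic subgroup of order d is generated by each of its φ(d) elements of order d, so the cyclic subgroups of order d number (#elements of order d)/φ(d).
Cyclic subgroups by order — order 1: 1; order 2: 3; order 5: 1; order 10: 3.
Total: 8.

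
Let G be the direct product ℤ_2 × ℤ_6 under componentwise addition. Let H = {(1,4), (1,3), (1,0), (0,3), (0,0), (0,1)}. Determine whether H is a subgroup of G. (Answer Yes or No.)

No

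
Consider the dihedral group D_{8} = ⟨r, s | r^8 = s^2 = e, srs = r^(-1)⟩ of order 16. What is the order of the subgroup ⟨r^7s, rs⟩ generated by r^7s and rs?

8

|⟨r^7s⟩| = 2 and |⟨rs⟩| = 2, so |H| is a multiple of lcm(2, 2) = 2 and divides |G| = 16.
Closing under the operation: H = {e, r^2, r^4, r^6, rs, r^3s, r^5s, r^7s}, so |H| = 8.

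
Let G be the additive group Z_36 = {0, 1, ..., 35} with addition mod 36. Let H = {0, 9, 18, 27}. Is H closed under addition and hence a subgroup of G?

Yes

|H| = 4 divides |G| = 36, consistent with Lagrange.
H contains the identity, every element's inverse is in H, and H is closed under +: it is a subgroup.
In fact H = ⟨9⟩.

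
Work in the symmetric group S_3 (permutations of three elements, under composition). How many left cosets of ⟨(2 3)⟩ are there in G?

3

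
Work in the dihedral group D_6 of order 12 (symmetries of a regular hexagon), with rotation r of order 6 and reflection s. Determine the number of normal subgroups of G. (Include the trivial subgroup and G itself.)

7

G has 16 subgroups. Checking conjugation-invariance by order — order 1: 1/1 normal; order 2: 1/7 normal; order 3: 1/1 normal; order 4: 0/3 normal; order 6: 3/3 normal; order 12: 1/1 normal.
Total normal subgroups: 7.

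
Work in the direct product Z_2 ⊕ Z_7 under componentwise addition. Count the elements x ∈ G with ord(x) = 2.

An element (a,b) has order lcm(ord(a), ord(b)); count pairs with lcm equal to 2.
Enumerating gives 1 such elements.

1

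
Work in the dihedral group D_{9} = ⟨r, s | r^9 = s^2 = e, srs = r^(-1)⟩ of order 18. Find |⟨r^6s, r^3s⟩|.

|⟨r^6s⟩| = 2 and |⟨r^3s⟩| = 2, so |H| is a multiple of lcm(2, 2) = 2 and divides |G| = 18.
Closing under the operation: H = {e, r^3, r^6, s, r^3s, r^6s}, so |H| = 6.

6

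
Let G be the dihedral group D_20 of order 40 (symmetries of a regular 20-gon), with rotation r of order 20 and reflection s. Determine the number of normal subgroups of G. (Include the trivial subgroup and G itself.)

G has 48 subgroups. Checking conjugation-invariance by order — order 1: 1/1 normal; order 2: 1/21 normal; order 4: 1/11 normal; order 5: 1/1 normal; order 8: 0/5 normal; order 10: 1/5 normal; order 20: 3/3 normal; order 40: 1/1 normal.
Total normal subgroups: 9.

9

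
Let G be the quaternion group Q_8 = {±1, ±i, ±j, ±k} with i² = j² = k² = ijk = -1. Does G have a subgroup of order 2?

Yes

2 | 8. A subgroup of order 2 is {1, -1}.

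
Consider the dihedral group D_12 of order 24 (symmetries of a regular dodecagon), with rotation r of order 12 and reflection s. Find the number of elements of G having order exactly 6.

2

The elements of order 6 are: r^2, r^10.
That's 2.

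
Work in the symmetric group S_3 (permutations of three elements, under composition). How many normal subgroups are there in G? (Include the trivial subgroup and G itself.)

G has 6 subgroups. Checking conjugation-invariance by order — order 1: 1/1 normal; order 2: 0/3 normal; order 3: 1/1 normal; order 6: 1/1 normal.
Total normal subgroups: 3.

3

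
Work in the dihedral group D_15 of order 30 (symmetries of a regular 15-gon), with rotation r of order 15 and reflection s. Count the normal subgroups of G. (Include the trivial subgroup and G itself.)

G has 28 subgroups. Checking conjugation-invariance by order — order 1: 1/1 normal; order 2: 0/15 normal; order 3: 1/1 normal; order 5: 1/1 normal; order 6: 0/5 normal; order 10: 0/3 normal; order 15: 1/1 normal; order 30: 1/1 normal.
Total normal subgroups: 5.

5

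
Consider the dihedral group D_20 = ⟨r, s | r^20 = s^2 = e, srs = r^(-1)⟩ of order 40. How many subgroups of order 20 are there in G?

|G| = 40 and 20 | 40, so subgroups of order 20 are possible by Lagrange.
The subgroups of order 20 are: {e, r, r^2, r^3, r^4, r^5, r^6, r^7, r^8, r^9, r^10, r^11, r^12, r^13, r^14, r^15, r^16, r^17, r^18, r^19}; {e, r^2, r^4, r^6, r^8, r^10, r^12, r^14, r^16, r^18, s, r^2s, r^4s, r^6s, r^8s, r^10s, r^12s, r^14s, r^16s, r^18s}; {e, r^2, r^4, r^6, r^8, r^10, r^12, r^14, r^16, r^18, rs, r^3s, r^5s, r^7s, r^9s, r^11s, r^13s, r^15s, r^17s, r^19s}.
So G has 3 subgroups of order 20.

3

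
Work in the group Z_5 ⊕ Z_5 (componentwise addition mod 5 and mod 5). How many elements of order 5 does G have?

24

An element (a,b) has order lcm(ord(a), ord(b)); count pairs with lcm equal to 5.
Enumerating gives 24 such elements.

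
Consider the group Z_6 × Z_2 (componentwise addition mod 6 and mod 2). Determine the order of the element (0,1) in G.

The order of (0,1) in Z_6 × Z_2 is lcm(ord(0) in Z_6, ord(1) in Z_2).
ord(0) = 1 and ord(1) = 2, so |⟨(0,1)⟩| = lcm(1, 2) = 2.

2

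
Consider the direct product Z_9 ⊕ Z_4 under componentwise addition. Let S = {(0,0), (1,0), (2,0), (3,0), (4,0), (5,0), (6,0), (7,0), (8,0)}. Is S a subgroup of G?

|S| = 9 divides |G| = 36, consistent with Lagrange.
S contains the identity, every element's inverse is in S, and S is closed under +: it is a subgroup.
In fact S = ⟨(4,0)⟩.

Yes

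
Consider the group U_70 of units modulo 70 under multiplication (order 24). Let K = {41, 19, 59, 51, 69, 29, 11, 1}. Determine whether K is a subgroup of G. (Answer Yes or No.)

No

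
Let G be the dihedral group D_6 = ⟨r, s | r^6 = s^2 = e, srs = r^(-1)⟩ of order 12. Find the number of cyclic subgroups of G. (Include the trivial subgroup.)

10

Each element a generates a cyclic subgroup ⟨a⟩; distinct elements may generate the same one (a cyclic group of order d has φ(d) generators).
Cyclic subgroups by order — order 1: 1; order 2: 7; order 3: 1; order 6: 1.
Total: 10.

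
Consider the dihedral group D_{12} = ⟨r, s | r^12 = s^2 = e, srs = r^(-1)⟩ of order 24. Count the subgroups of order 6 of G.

5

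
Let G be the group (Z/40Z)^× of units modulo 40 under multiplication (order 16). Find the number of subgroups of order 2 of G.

|G| = 16 and 2 | 16, so subgroups of order 2 are possible by Lagrange.
The subgroups of order 2 are: {1, 11}; {1, 19}; {1, 21}; {1, 29}; … (7 in all).
So G has 7 subgroups of order 2.

7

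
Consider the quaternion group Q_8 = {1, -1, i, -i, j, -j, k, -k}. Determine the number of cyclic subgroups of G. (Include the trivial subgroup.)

5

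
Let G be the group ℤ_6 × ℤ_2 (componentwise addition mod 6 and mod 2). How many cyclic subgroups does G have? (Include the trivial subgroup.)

8

Each element a generates a cyclic subgroup ⟨a⟩; distinct elements may generate the same one (a cyclic group of order d has φ(d) generators).
Cyclic subgroups by order — order 1: 1; order 2: 3; order 3: 1; order 6: 3.
Total: 8.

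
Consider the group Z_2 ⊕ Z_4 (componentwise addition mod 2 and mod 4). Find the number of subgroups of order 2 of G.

3

|G| = 8 and 2 | 8, so subgroups of order 2 are possible by Lagrange.
The subgroups of order 2 are: {(0,0), (0,2)}; {(0,0), (1,0)}; {(0,0), (1,2)}.
So G has 3 subgroups of order 2.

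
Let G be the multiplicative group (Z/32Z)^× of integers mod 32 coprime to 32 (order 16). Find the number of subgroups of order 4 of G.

3

|G| = 16 and 4 | 16, so subgroups of order 4 are possible by Lagrange.
The subgroups of order 4 are: {1, 15, 17, 31}; {1, 7, 17, 23}; {1, 9, 17, 25}.
So G has 3 subgroups of order 4.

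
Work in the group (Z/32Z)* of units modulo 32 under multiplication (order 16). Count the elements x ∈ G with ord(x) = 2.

3

The elements of order 2 are: 15, 17, 31.
That's 3.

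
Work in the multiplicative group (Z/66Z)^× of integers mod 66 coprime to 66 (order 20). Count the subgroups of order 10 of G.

3

|G| = 20 and 10 | 20, so subgroups of order 10 are possible by Lagrange.
The subgroups of order 10 are: {1, 7, 13, 19, 25, 31, 37, 43, 49, 61}; {1, 17, 25, 29, 31, 35, 37, 41, 49, 65}; {1, 5, 23, 25, 31, 37, 47, 49, 53, 59}.
So G has 3 subgroups of order 10.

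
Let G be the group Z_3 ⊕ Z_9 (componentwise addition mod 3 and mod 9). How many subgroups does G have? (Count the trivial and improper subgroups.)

|G| = 27, so by Lagrange every subgroup order divides 27. Divisors: 1, 3, 9, 27.
Subgroups by order — order 1: 1; order 3: 4; order 9: 4; order 27: 1.
Total: 1 + 4 + 4 + 1 = 10.

10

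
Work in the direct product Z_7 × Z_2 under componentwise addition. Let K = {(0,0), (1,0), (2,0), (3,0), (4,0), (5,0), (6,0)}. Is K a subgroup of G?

Yes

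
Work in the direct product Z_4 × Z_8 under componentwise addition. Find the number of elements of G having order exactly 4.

12

An element (a,b) has order lcm(ord(a), ord(b)); count pairs with lcm equal to 4.
Enumerating gives 12 such elements.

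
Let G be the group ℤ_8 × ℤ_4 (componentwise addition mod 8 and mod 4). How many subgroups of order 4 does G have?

7

|G| = 32 and 4 | 32, so subgroups of order 4 are possible by Lagrange.
The subgroups of order 4 are: {(0,0), (0,1), (0,2), (0,3)}; {(0,0), (0,2), (4,0), (4,2)}; {(0,0), (0,2), (4,1), (4,3)}; {(0,0), (2,0), (4,0), (6,0)}; … (7 in all).
So G has 7 subgroups of order 4.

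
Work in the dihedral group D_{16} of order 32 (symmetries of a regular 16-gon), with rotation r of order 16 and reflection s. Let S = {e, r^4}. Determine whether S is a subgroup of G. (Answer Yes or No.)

r^4 ∈ S but its inverse r^12 ∉ S, so S is not a subgroup.

No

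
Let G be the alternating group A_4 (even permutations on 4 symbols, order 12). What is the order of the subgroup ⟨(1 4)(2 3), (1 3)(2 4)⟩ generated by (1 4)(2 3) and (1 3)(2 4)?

4

|⟨(1 4)(2 3)⟩| = 2 and |⟨(1 3)(2 4)⟩| = 2, so |H| is a multiple of lcm(2, 2) = 2 and divides |G| = 12.
Closing under the operation: H = {e, (1 2)(3 4), (1 3)(2 4), (1 4)(2 3)}, so |H| = 4.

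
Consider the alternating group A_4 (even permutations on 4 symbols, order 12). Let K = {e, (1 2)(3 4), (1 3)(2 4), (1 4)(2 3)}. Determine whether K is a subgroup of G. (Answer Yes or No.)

|K| = 4 divides |G| = 12, consistent with Lagrange.
K contains the identity, every element's inverse is in K, and K is closed under ∘: it is a subgroup.

Yes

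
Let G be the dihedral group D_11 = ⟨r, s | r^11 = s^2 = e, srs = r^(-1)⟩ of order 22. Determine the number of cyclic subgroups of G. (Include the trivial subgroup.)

A cyclic subgroup of order d is generated by each of its φ(d) elements of order d, so the cyclic subgroups of order d number (#elements of order d)/φ(d).
Cyclic subgroups by order — order 1: 1; order 2: 11; order 11: 1.
Total: 13.

13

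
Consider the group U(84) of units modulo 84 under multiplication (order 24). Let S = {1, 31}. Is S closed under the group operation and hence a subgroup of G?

No

31 ∈ S but its inverse 19 ∉ S, so S is not a subgroup.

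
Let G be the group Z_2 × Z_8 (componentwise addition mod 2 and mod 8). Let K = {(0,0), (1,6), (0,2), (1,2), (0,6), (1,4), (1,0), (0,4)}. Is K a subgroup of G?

Yes

|K| = 8 divides |G| = 16, consistent with Lagrange.
K contains the identity, every element's inverse is in K, and K is closed under +: it is a subgroup.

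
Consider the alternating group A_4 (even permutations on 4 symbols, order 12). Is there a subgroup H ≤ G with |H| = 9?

9 does not divide |G| = 12, so by Lagrange no subgroup of order 9 exists.

No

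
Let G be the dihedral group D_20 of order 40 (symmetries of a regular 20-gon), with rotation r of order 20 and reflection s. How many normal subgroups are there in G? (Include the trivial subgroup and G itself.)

9

G has 48 subgroups. Checking conjugation-invariance by order — order 1: 1/1 normal; order 2: 1/21 normal; order 4: 1/11 normal; order 5: 1/1 normal; order 8: 0/5 normal; order 10: 1/5 normal; order 20: 3/3 normal; order 40: 1/1 normal.
Total normal subgroups: 9.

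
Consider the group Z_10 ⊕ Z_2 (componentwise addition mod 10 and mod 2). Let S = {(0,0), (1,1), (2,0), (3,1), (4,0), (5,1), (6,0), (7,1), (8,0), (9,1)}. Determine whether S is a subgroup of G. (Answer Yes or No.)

|S| = 10 divides |G| = 20, consistent with Lagrange.
S contains the identity, every element's inverse is in S, and S is closed under +: it is a subgroup.
In fact S = ⟨(7,1)⟩.

Yes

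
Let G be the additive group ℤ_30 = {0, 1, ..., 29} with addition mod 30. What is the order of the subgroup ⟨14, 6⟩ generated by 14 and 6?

|⟨14⟩| = 15 and |⟨6⟩| = 5, so |H| is a multiple of lcm(15, 5) = 15 and divides |G| = 30.
Closing under the operation: H = {0, 2, 4, 6, 8, 10, 12, 14, 16, 18, 20, 22, 24, 26, 28}, so |H| = 15.

15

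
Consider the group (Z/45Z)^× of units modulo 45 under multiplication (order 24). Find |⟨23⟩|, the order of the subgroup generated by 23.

12

Compute successive powers of 23 mod 45: 23, 34, 17, 31, 38, 19, 32, 16, …; 23^12 ≡ 1 (mod 45).
So |⟨23⟩| = 12.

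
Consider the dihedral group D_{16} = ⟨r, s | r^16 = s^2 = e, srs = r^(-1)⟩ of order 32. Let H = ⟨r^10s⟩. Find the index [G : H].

|⟨r^10s⟩| = 2 and |G| = 32.
By Lagrange, [G : H] = |G|/|H| = 32/2 = 16.

16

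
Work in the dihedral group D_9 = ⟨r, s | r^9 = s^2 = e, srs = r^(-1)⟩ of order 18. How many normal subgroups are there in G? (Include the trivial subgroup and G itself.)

4

G has 16 subgroups. Checking conjugation-invariance by order — order 1: 1/1 normal; order 2: 0/9 normal; order 3: 1/1 normal; order 6: 0/3 normal; order 9: 1/1 normal; order 18: 1/1 normal.
Total normal subgroups: 4.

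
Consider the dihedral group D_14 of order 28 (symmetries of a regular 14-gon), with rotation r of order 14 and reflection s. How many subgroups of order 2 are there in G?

|G| = 28 and 2 | 28, so subgroups of order 2 are possible by Lagrange.
The subgroups of order 2 are: {e, r^10s}; {e, r^11s}; {e, r^12s}; {e, r^13s}; … (15 in all).
So G has 15 subgroups of order 2.

15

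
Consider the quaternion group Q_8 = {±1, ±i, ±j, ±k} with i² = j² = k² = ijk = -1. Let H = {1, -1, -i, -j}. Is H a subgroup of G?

No

-i ∈ H but its inverse i ∉ H, so H is not a subgroup.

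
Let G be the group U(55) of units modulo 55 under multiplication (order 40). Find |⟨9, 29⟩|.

20

|⟨9⟩| = 10 and |⟨29⟩| = 10, so |H| is a multiple of lcm(10, 10) = 10 and divides |G| = 40.
Closing under the operation: H = {1, 4, 6, 9, 14, 16, 19, 21, 24, 26, 29, 31, 34, 36, 39, 41, 46, 49, 51, 54}, so |H| = 20.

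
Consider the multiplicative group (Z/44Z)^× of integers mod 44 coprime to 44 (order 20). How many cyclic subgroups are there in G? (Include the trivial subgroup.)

8

A cyclic subgroup of order d is generated by each of its φ(d) elements of order d, so the cyclic subgroups of order d number (#elements of order d)/φ(d).
Cyclic subgroups by order — order 1: 1; order 2: 3; order 5: 1; order 10: 3.
Total: 8.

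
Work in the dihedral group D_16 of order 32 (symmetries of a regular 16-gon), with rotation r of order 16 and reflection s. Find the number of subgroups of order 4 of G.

|G| = 32 and 4 | 32, so subgroups of order 4 are possible by Lagrange.
The subgroups of order 4 are: {e, r^8, r^2s, r^10s}; {e, r^8, r^3s, r^11s}; {e, r^4, r^8, r^12}; {e, r^8, r^4s, r^12s}; … (9 in all).
So G has 9 subgroups of order 4.

9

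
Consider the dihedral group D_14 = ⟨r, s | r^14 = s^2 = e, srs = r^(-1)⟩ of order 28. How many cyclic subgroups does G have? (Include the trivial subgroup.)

18

Group the elements of G by the cyclic subgroup they generate; each cyclic subgroup of order d accounts for φ(d) elements.
Cyclic subgroups by order — order 1: 1; order 2: 15; order 7: 1; order 14: 1.
Total: 18.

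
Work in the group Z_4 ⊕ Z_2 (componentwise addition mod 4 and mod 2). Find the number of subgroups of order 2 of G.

|G| = 8 and 2 | 8, so subgroups of order 2 are possible by Lagrange.
The subgroups of order 2 are: {(0,0), (0,1)}; {(0,0), (2,0)}; {(0,0), (2,1)}.
So G has 3 subgroups of order 2.

3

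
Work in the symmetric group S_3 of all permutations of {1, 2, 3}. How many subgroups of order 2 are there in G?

|G| = 6 and 2 | 6, so subgroups of order 2 are possible by Lagrange.
The subgroups of order 2 are: {e, (1 2)}; {e, (1 3)}; {e, (2 3)}.
So G has 3 subgroups of order 2.

3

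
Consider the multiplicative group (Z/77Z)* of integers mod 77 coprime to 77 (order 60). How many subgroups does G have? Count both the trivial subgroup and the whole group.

20

|G| = 60, so by Lagrange every subgroup order divides 60. Divisors: 1, 2, 3, 4, 5, 6, 10, 12, 15, 20, 30, 60.
Subgroups by order — order 1: 1; order 2: 3; order 3: 1; order 4: 1; order 5: 1; order 6: 3; order 10: 3; order 12: 1; order 15: 1; order 20: 1; order 30: 3; order 60: 1.
Total: 1 + 3 + 1 + 1 + 1 + 3 + 3 + 1 + 1 + 1 + 3 + 1 = 20.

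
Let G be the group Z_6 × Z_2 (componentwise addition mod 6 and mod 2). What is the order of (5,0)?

6

The order of (5,0) in Z_6 × Z_2 is lcm(ord(5) in Z_6, ord(0) in Z_2).
ord(5) = 6 and ord(0) = 1, so |⟨(5,0)⟩| = lcm(6, 1) = 6.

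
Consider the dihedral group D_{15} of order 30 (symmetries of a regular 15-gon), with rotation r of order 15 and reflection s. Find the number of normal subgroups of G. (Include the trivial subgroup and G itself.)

5

G has 28 subgroups. Checking conjugation-invariance by order — order 1: 1/1 normal; order 2: 0/15 normal; order 3: 1/1 normal; order 5: 1/1 normal; order 6: 0/5 normal; order 10: 0/3 normal; order 15: 1/1 normal; order 30: 1/1 normal.
Total normal subgroups: 5.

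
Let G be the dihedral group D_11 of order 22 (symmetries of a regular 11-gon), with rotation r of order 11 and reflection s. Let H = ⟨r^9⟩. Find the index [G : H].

2

|⟨r^9⟩| = 11 and |G| = 22.
By Lagrange, [G : H] = |G|/|H| = 22/11 = 2.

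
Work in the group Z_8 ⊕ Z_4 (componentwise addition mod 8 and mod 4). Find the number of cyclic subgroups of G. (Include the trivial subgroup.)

14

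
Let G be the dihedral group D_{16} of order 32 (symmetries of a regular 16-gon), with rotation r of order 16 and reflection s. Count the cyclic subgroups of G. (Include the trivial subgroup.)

21

Each element a generates a cyclic subgroup ⟨a⟩; distinct elements may generate the same one (a cyclic group of order d has φ(d) generators).
Cyclic subgroups by order — order 1: 1; order 2: 17; order 4: 1; order 8: 1; order 16: 1.
Total: 21.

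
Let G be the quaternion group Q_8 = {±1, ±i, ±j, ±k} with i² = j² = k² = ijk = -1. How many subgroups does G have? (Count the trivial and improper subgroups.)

|G| = 8, so by Lagrange every subgroup order divides 8. Divisors: 1, 2, 4, 8.
Subgroups by order — order 1: 1; order 2: 1; order 4: 3; order 8: 1.
Total: 1 + 1 + 3 + 1 = 6.

6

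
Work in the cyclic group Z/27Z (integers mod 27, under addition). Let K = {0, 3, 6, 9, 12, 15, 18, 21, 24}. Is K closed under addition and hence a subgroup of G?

Yes

|K| = 9 divides |G| = 27, consistent with Lagrange.
K contains the identity, every element's inverse is in K, and K is closed under +: it is a subgroup.
In fact K = ⟨3⟩.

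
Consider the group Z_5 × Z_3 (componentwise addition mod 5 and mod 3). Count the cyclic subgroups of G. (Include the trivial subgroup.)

4

Each element a generates a cyclic subgroup ⟨a⟩; distinct elements may generate the same one (a cyclic group of order d has φ(d) generators).
Cyclic subgroups by order — order 1: 1; order 3: 1; order 5: 1; order 15: 1.
Total: 4.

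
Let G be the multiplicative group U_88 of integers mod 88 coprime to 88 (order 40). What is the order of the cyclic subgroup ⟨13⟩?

Compute successive powers of 13 mod 88: 13, 81, 85, 49, 21, 9, 29, 25, …; 13^10 ≡ 1 (mod 88).
So |⟨13⟩| = 10.

10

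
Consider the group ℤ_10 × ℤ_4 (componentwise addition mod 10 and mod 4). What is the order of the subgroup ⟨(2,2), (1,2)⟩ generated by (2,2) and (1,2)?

20

|⟨(2,2)⟩| = 10 and |⟨(1,2)⟩| = 10, so |H| is a multiple of lcm(10, 10) = 10 and divides |G| = 40.
Closing under the operation: H = {(0,0), (0,2), (1,0), (1,2), (2,0), (2,2), (3,0), (3,2), (4,0), (4,2), (5,0), (5,2), (6,0), (6,2), (7,0), (7,2), (8,0), (8,2), (9,0), (9,2)}, so |H| = 20.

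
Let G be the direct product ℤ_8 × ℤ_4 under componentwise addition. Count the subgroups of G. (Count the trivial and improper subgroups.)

|G| = 32, so by Lagrange every subgroup order divides 32. Divisors: 1, 2, 4, 8, 16, 32.
Subgroups by order — order 1: 1; order 2: 3; order 4: 7; order 8: 7; order 16: 3; order 32: 1.
Total: 1 + 3 + 7 + 7 + 3 + 1 = 22.

22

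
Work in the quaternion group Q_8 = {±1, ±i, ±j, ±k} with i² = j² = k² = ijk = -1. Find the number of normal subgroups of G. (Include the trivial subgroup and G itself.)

6

G has 6 subgroups. Checking conjugation-invariance by order — order 1: 1/1 normal; order 2: 1/1 normal; order 4: 3/3 normal; order 8: 1/1 normal.
Total normal subgroups: 6.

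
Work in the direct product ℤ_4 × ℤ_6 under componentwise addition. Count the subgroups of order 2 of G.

|G| = 24 and 2 | 24, so subgroups of order 2 are possible by Lagrange.
The subgroups of order 2 are: {(0,0), (0,3)}; {(0,0), (2,0)}; {(0,0), (2,3)}.
So G has 3 subgroups of order 2.

3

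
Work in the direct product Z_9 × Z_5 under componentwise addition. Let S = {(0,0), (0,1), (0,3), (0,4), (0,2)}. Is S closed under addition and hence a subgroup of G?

|S| = 5 divides |G| = 45, consistent with Lagrange.
S contains the identity, every element's inverse is in S, and S is closed under +: it is a subgroup.
In fact S = ⟨(0,1)⟩.

Yes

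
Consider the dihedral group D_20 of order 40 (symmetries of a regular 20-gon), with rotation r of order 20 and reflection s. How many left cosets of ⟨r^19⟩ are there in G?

|⟨r^19⟩| = 20 and |G| = 40.
By Lagrange, [G : H] = |G|/|H| = 40/20 = 2.

2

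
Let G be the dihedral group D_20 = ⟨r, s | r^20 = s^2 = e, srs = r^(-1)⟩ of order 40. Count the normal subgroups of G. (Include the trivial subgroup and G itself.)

9

G has 48 subgroups. Checking conjugation-invariance by order — order 1: 1/1 normal; order 2: 1/21 normal; order 4: 1/11 normal; order 5: 1/1 normal; order 8: 0/5 normal; order 10: 1/5 normal; order 20: 3/3 normal; order 40: 1/1 normal.
Total normal subgroups: 9.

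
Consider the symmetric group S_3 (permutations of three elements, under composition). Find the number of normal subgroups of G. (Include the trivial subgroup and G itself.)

3

G has 6 subgroups. Checking conjugation-invariance by order — order 1: 1/1 normal; order 2: 0/3 normal; order 3: 1/1 normal; order 6: 1/1 normal.
Total normal subgroups: 3.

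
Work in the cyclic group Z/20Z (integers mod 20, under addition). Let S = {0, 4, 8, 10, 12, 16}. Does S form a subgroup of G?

|S| = 6 does not divide |G| = 20, so by Lagrange S is not a subgroup.

No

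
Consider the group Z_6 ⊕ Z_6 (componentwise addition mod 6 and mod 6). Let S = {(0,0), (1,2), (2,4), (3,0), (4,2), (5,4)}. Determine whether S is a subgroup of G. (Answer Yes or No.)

Yes

|S| = 6 divides |G| = 36, consistent with Lagrange.
S contains the identity, every element's inverse is in S, and S is closed under +: it is a subgroup.
In fact S = ⟨(1,2)⟩.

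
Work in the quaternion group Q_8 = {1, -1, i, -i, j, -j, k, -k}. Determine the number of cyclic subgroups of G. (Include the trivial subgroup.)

Group the elements of G by the cyclic subgroup they generate; each cyclic subgroup of order d accounts for φ(d) elements.
Cyclic subgroups by order — order 1: 1; order 2: 1; order 4: 3.
Total: 5.

5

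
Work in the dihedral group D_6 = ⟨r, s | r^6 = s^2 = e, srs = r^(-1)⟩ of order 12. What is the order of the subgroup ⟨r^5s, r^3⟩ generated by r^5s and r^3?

|⟨r^5s⟩| = 2 and |⟨r^3⟩| = 2, so |H| is a multiple of lcm(2, 2) = 2 and divides |G| = 12.
Closing under the operation: H = {e, r^3, r^2s, r^5s}, so |H| = 4.

4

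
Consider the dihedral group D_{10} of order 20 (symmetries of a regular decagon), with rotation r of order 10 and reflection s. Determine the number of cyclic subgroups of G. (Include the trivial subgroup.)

Group the elements of G by the cyclic subgroup they generate; each cyclic subgroup of order d accounts for φ(d) elements.
Cyclic subgroups by order — order 1: 1; order 2: 11; order 5: 1; order 10: 1.
Total: 14.

14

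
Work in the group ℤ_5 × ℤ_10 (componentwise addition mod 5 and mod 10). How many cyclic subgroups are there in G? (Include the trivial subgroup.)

14

Group the elements of G by the cyclic subgroup they generate; each cyclic subgroup of order d accounts for φ(d) elements.
Cyclic subgroups by order — order 1: 1; order 2: 1; order 5: 6; order 10: 6.
Total: 14.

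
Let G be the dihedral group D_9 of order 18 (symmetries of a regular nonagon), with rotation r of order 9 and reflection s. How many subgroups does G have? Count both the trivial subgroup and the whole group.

|G| = 18, so by Lagrange every subgroup order divides 18. Divisors: 1, 2, 3, 6, 9, 18.
Subgroups by order — order 1: 1; order 2: 9; order 3: 1; order 6: 3; order 9: 1; order 18: 1.
Total: 1 + 9 + 1 + 3 + 1 + 1 = 16.

16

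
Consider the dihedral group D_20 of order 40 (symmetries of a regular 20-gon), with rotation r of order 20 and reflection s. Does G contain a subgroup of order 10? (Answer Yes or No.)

Yes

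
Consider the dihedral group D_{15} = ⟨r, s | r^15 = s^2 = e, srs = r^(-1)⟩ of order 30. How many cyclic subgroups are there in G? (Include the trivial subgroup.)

19

A cyclic subgroup of order d is generated by each of its φ(d) elements of order d, so the cyclic subgroups of order d number (#elements of order d)/φ(d).
Cyclic subgroups by order — order 1: 1; order 2: 15; order 3: 1; order 5: 1; order 15: 1.
Total: 19.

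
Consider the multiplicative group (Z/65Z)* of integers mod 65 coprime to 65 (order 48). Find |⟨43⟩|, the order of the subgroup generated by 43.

12

Compute successive powers of 43 mod 65: 43, 29, 12, 61, 23, 14, 17, 16, …; 43^12 ≡ 1 (mod 65).
So |⟨43⟩| = 12.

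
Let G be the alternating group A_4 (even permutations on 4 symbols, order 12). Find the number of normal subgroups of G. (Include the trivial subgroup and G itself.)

3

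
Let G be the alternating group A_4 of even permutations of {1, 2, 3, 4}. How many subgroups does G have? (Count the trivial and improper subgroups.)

10

|G| = 12, so by Lagrange every subgroup order divides 12. Divisors: 1, 2, 3, 4, 6, 12.
Subgroups by order — order 1: 1; order 2: 3; order 3: 4; order 4: 1; order 6: 0; order 12: 1.
Total: 1 + 3 + 4 + 1 + 0 + 1 = 10.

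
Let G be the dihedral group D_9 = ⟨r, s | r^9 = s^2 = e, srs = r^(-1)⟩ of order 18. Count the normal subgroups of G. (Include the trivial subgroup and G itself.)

4

G has 16 subgroups. Checking conjugation-invariance by order — order 1: 1/1 normal; order 2: 0/9 normal; order 3: 1/1 normal; order 6: 0/3 normal; order 9: 1/1 normal; order 18: 1/1 normal.
Total normal subgroups: 4.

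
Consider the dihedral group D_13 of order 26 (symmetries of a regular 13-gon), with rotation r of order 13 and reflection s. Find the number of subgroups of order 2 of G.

|G| = 26 and 2 | 26, so subgroups of order 2 are possible by Lagrange.
The subgroups of order 2 are: {e, r^10s}; {e, r^11s}; {e, r^12s}; {e, r^2s}; … (13 in all).
So G has 13 subgroups of order 2.

13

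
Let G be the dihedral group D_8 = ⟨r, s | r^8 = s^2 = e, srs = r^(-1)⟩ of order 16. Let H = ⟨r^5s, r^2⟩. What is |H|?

|⟨r^5s⟩| = 2 and |⟨r^2⟩| = 4, so |H| is a multiple of lcm(2, 4) = 4 and divides |G| = 16.
Closing under the operation: H = {e, r^2, r^4, r^6, rs, r^3s, r^5s, r^7s}, so |H| = 8.

8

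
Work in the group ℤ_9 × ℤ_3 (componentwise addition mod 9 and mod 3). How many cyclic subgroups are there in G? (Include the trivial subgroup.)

A cyclic subgroup of order d is generated by each of its φ(d) elements of order d, so the cyclic subgroups of order d number (#elements of order d)/φ(d).
Cyclic subgroups by order — order 1: 1; order 3: 4; order 9: 3.
Total: 8.

8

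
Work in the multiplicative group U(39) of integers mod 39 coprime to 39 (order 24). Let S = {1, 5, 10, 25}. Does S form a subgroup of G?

5 ∈ S but its inverse 8 ∉ S, so S is not a subgroup.

No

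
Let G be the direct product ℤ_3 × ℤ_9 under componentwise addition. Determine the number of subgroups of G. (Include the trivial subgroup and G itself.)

|G| = 27, so by Lagrange every subgroup order divides 27. Divisors: 1, 3, 9, 27.
Subgroups by order — order 1: 1; order 3: 4; order 9: 4; order 27: 1.
Total: 1 + 4 + 4 + 1 = 10.

10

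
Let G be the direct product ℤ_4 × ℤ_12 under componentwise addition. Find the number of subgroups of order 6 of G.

3

|G| = 48 and 6 | 48, so subgroups of order 6 are possible by Lagrange.
The subgroups of order 6 are: {(0,0), (0,2), (0,4), (0,6), (0,8), (0,10)}; {(0,0), (0,4), (0,8), (2,0), (2,4), (2,8)}; {(0,0), (0,4), (0,8), (2,2), (2,6), (2,10)}.
So G has 3 subgroups of order 6.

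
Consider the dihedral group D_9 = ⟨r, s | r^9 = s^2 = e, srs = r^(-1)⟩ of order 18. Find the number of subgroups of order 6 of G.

|G| = 18 and 6 | 18, so subgroups of order 6 are possible by Lagrange.
The subgroups of order 6 are: {e, r^3, r^6, r^2s, r^5s, r^8s}; {e, r^3, r^6, s, r^3s, r^6s}; {e, r^3, r^6, rs, r^4s, r^7s}.
So G has 3 subgroups of order 6.

3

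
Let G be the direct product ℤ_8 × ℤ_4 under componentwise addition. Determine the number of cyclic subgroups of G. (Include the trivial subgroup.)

Each element a generates a cyclic subgroup ⟨a⟩; distinct elements may generate the same one (a cyclic group of order d has φ(d) generators).
Cyclic subgroups by order — order 1: 1; order 2: 3; order 4: 6; order 8: 4.
Total: 14.

14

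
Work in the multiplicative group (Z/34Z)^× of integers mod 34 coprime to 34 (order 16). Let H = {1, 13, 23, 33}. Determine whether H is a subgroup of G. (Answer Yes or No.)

13 ∈ H but its inverse 21 ∉ H, so H is not a subgroup.

No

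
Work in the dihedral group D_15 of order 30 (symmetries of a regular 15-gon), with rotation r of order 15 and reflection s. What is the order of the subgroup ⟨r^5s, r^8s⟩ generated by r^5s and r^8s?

10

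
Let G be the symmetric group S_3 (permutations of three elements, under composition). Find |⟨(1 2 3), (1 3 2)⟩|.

|⟨(1 2 3)⟩| = 3 and |⟨(1 3 2)⟩| = 3, so |H| is a multiple of lcm(3, 3) = 3 and divides |G| = 6.
Closing under the operation: H = {e, (1 2 3), (1 3 2)}, so |H| = 3.

3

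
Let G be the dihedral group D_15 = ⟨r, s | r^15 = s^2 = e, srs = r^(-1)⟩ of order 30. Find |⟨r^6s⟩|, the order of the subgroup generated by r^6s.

Computing powers of r^6s: the smallest k with (r^6s)^k = e is k = 2.

2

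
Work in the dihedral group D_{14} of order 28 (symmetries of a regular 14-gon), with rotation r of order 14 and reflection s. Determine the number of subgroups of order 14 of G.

|G| = 28 and 14 | 28, so subgroups of order 14 are possible by Lagrange.
The subgroups of order 14 are: {e, r, r^2, r^3, r^4, r^5, r^6, r^7, r^8, r^9, r^10, r^11, r^12, r^13}; {e, r^2, r^4, r^6, r^8, r^10, r^12, s, r^2s, r^4s, r^6s, r^8s, r^10s, r^12s}; {e, r^2, r^4, r^6, r^8, r^10, r^12, rs, r^3s, r^5s, r^7s, r^9s, r^11s, r^13s}.
So G has 3 subgroups of order 14.

3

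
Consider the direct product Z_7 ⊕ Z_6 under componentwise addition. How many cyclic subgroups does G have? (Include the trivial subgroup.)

8

Group the elements of G by the cyclic subgroup they generate; each cyclic subgroup of order d accounts for φ(d) elements.
Cyclic subgroups by order — order 1: 1; order 2: 1; order 3: 1; order 6: 1; order 7: 1; order 14: 1; order 21: 1; order 42: 1.
Total: 8.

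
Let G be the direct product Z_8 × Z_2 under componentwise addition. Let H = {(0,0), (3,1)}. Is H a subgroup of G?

No

(3,1) ∈ H but its inverse (5,1) ∉ H, so H is not a subgroup.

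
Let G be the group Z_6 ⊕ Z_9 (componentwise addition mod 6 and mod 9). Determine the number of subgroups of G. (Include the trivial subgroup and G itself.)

|G| = 54, so by Lagrange every subgroup order divides 54. Divisors: 1, 2, 3, 6, 9, 18, 27, 54.
Subgroups by order — order 1: 1; order 2: 1; order 3: 4; order 6: 4; order 9: 4; order 18: 4; order 27: 1; order 54: 1.
Total: 1 + 1 + 4 + 4 + 4 + 4 + 1 + 1 = 20.

20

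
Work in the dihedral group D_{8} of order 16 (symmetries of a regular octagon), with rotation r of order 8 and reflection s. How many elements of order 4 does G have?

The elements of order 4 are: r^2, r^6.
That's 2.

2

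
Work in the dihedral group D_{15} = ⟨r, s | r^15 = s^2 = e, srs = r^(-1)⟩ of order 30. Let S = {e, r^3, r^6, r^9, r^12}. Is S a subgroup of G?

|S| = 5 divides |G| = 30, consistent with Lagrange.
S contains the identity, every element's inverse is in S, and S is closed under ·: it is a subgroup.
In fact S = ⟨r^9⟩.

Yes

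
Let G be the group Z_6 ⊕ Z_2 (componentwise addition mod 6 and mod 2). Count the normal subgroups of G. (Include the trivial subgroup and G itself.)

10

G is abelian, so every subgroup is normal.
G has 10 subgroups in total, hence 10 normal subgroups.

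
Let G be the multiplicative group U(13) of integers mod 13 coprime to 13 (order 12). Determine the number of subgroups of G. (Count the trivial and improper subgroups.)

6

|G| = 12, so by Lagrange every subgroup order divides 12. Divisors: 1, 2, 3, 4, 6, 12.
Subgroups by order — order 1: 1; order 2: 1; order 3: 1; order 4: 1; order 6: 1; order 12: 1.
Total: 1 + 1 + 1 + 1 + 1 + 1 = 6.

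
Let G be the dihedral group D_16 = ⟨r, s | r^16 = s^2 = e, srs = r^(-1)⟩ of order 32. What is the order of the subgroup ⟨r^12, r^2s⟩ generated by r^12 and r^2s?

|⟨r^12⟩| = 4 and |⟨r^2s⟩| = 2, so |H| is a multiple of lcm(4, 2) = 4 and divides |G| = 32.
Closing under the operation: H = {e, r^4, r^8, r^12, r^2s, r^6s, r^10s, r^14s}, so |H| = 8.

8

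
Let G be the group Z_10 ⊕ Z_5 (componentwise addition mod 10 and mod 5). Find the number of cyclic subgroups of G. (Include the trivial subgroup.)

14

Each element a generates a cyclic subgroup ⟨a⟩; distinct elements may generate the same one (a cyclic group of order d has φ(d) generators).
Cyclic subgroups by order — order 1: 1; order 2: 1; order 5: 6; order 10: 6.
Total: 14.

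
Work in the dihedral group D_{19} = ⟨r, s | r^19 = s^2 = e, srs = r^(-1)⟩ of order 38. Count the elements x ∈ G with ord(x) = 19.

18

Enumerating element orders in G gives 18 elements of order 19.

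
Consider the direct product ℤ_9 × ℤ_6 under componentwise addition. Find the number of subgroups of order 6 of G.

4

|G| = 54 and 6 | 54, so subgroups of order 6 are possible by Lagrange.
The subgroups of order 6 are: {(0,0), (0,1), (0,2), (0,3), (0,4), (0,5)}; {(0,0), (0,3), (3,0), (3,3), (6,0), (6,3)}; {(0,0), (0,3), (3,1), (3,4), (6,2), (6,5)}; {(0,0), (0,3), (3,2), (3,5), (6,1), (6,4)}.
So G has 4 subgroups of order 6.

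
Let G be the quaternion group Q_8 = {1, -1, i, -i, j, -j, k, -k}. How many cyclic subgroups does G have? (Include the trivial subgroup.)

5

Each element a generates a cyclic subgroup ⟨a⟩; distinct elements may generate the same one (a cyclic group of order d has φ(d) generators).
Cyclic subgroups by order — order 1: 1; order 2: 1; order 4: 3.
Total: 5.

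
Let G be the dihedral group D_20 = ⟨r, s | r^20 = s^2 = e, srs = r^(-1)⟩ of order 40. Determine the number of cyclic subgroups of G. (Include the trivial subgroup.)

26

A cyclic subgroup of order d is generated by each of its φ(d) elements of order d, so the cyclic subgroups of order d number (#elements of order d)/φ(d).
Cyclic subgroups by order — order 1: 1; order 2: 21; order 4: 1; order 5: 1; order 10: 1; order 20: 1.
Total: 26.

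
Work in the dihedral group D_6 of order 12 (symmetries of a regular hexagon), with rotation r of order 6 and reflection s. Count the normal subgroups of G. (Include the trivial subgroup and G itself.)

7

G has 16 subgroups. Checking conjugation-invariance by order — order 1: 1/1 normal; order 2: 1/7 normal; order 3: 1/1 normal; order 4: 0/3 normal; order 6: 3/3 normal; order 12: 1/1 normal.
Total normal subgroups: 7.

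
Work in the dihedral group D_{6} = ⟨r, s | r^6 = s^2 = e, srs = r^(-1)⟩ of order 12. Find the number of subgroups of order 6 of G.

|G| = 12 and 6 | 12, so subgroups of order 6 are possible by Lagrange.
The subgroups of order 6 are: {e, r, r^2, r^3, r^4, r^5}; {e, r^2, r^4, s, r^2s, r^4s}; {e, r^2, r^4, rs, r^3s, r^5s}.
So G has 3 subgroups of order 6.

3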